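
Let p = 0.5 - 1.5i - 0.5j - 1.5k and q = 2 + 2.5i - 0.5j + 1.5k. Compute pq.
6.75 - 3.25i - 2.75j - 0.25k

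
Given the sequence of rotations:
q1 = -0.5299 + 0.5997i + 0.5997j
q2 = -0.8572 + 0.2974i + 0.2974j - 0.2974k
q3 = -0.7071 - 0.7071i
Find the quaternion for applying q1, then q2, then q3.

q2 · q1 = 0.0975 - 0.4933i - 0.85j + 0.1576k
q3 · q2 · q1 = -0.4178 + 0.2799i + 0.7125j + 0.4896k
-0.4178 + 0.2799i + 0.7125j + 0.4896k


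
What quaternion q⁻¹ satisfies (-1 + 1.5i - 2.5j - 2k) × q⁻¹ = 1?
-0.0741 - 0.1111i + 0.1852j + 0.1481k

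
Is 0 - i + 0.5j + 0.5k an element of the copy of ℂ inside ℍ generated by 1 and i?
No. The quaternion -i + 0.5j + 0.5k has j-coefficient y = 0.5 and k-coefficient z = 0.5, not both zero, so it does not lie in the complex subalgebra spanned by 1 and i.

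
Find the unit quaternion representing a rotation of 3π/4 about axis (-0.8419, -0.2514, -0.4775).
0.3827 - 0.7778i - 0.2323j - 0.4412k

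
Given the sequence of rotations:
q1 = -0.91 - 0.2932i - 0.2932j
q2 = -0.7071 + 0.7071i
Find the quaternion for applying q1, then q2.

q2 · q1 = 0.8508 - 0.4361i + 0.2073j - 0.2073k
0.8508 - 0.4361i + 0.2073j - 0.2073k


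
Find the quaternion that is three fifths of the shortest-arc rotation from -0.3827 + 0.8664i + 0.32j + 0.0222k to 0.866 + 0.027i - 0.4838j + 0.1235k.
-0.7771 + 0.3945i + 0.4848j - 0.0742k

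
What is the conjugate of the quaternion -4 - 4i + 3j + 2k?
-4 + 4i - 3j - 2k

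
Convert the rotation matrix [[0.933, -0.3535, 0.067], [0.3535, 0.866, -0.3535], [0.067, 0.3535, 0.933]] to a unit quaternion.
0.9659 + 0.183i + 0.183k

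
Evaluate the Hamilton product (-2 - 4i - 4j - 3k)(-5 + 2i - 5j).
-2 + i + 24j + 43k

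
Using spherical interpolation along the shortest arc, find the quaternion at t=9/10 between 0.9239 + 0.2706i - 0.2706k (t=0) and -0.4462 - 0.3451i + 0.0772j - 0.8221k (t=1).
0.549 + 0.3653i - 0.0736j + 0.7481k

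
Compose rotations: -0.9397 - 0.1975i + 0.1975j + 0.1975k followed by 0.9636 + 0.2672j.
-0.9583 - 0.1375i - 0.0608j + 0.2431k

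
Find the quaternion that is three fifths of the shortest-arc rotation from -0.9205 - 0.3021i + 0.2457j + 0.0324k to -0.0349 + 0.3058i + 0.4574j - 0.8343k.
-0.5617 + 0.0696i + 0.5085j - 0.6489k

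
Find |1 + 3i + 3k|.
√19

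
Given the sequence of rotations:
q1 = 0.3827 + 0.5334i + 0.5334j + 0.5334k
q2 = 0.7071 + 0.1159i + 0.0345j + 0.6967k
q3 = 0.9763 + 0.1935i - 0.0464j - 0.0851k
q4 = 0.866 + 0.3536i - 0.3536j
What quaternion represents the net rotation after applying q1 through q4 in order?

q2 · q1 = -0.1812 + 0.0683i + 0.7002j + 0.6872k
q3 · q2 · q1 = -0.0992 + 0.0593i + 0.5532j + 0.825k
q4 · q3 · q2 · q1 = 0.0887 - 0.2754i + 0.2224j + 0.931k
0.0887 - 0.2754i + 0.2224j + 0.931k


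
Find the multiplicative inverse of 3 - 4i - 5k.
0.06 + 0.08i + 0.1k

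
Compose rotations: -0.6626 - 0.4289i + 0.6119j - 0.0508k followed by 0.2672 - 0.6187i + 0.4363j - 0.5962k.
-0.7397 + 0.638i + 0.0987j + 0.19k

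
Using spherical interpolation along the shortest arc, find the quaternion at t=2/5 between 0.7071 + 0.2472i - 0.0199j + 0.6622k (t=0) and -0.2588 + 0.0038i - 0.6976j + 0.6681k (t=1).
0.3818 + 0.182i - 0.3732j + 0.8257k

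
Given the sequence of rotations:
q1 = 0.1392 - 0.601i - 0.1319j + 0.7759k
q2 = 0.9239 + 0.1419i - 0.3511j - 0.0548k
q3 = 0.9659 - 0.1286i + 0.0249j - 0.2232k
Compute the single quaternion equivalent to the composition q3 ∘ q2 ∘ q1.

q2 · q1 = 0.2101 - 0.8152i - 0.2479j + 0.4795k
q3 · q2 · q1 = 0.2113 - 0.8578i + 0.0094j + 0.4684k
0.2113 - 0.8578i + 0.0094j + 0.4684k


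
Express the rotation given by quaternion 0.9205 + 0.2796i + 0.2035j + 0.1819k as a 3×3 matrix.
[[0.851, -0.2211, 0.4764], [0.4487, 0.7775, -0.4407], [-0.2729, 0.5888, 0.7608]]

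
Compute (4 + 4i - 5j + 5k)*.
4 - 4i + 5j - 5k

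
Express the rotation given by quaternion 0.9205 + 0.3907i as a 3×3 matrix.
[[1, 0, 0], [0, 0.6947, -0.7193], [0, 0.7193, 0.6947]]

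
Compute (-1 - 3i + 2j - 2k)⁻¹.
-0.0556 + 0.1667i - 0.1111j + 0.1111k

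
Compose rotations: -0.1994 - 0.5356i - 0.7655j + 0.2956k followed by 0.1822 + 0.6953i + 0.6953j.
0.8683 - 0.0307i - 0.4836j - 0.106k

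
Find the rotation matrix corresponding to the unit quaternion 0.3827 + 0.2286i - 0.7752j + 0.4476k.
[[-0.6026, -0.697, -0.3887], [-0.0118, 0.4948, -0.8689], [0.798, -0.519, -0.3064]]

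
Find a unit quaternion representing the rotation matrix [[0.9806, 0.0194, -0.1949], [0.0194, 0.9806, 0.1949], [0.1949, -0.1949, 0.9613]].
0.9903 - 0.0984i - 0.0984j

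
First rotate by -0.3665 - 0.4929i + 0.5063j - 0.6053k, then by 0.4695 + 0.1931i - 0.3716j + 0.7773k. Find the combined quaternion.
0.5817 - 0.4708i + 0.1077j - 0.6545k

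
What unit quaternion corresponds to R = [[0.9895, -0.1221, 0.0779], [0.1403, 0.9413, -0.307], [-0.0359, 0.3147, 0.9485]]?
0.9848 + 0.1578i + 0.0289j + 0.0666k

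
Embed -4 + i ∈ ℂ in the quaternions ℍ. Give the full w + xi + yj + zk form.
-4 + i + 0j + 0k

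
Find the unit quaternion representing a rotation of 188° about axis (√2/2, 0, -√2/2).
-0.0698 + 0.7054i - 0.7054k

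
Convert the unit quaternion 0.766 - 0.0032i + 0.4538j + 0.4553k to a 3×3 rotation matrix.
[[0.1735, -0.7004, 0.6923], [0.6946, 0.5854, 0.4181], [-0.6981, 0.4083, 0.5881]]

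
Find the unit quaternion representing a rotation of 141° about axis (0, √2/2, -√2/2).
0.3338 + 0.6665j - 0.6665k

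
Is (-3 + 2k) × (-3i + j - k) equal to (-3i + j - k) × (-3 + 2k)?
No: pq = 2 + 7i - 9j + 3k ≠ 2 + 11i + 3j + 3k = qp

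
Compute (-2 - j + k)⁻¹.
-0.3333 + 0.1667j - 0.1667k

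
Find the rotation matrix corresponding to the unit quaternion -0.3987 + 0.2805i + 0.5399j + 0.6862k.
[[-0.5247, 0.8501, -0.0456], [-0.2443, -0.0991, 0.9646], [0.8155, 0.5173, 0.2597]]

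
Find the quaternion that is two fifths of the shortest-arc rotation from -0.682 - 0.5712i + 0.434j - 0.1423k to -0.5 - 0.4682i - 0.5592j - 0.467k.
-0.7131 - 0.6211i + 0.031j - 0.3236k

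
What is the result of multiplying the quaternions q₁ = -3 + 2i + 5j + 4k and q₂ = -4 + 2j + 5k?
-18 + 9i - 36j - 27k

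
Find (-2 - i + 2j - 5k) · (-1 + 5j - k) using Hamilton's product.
-13 + 24i - 13j + 2k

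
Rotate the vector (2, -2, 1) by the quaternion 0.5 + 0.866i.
(2, 0.134, -2.232)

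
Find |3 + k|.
√10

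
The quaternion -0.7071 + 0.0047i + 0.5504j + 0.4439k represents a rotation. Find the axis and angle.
axis = (0.0066, 0.7784, 0.6278), θ = 3π/2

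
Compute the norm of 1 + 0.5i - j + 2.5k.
2.915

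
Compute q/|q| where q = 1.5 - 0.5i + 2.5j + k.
0.4804 - 0.1601i + 0.8006j + 0.3203k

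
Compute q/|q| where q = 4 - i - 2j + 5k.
0.5898 - 0.1474i - 0.2949j + 0.7372k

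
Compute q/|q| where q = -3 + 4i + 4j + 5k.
-0.3693 + 0.4924i + 0.4924j + 0.6155k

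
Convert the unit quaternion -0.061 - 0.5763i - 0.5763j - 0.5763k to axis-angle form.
axis = (-√3/3, -√3/3, -√3/3), θ = 187°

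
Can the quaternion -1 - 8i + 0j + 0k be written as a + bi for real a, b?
Yes. The quaternion -1 - 8i has j- and k-coefficients y = z = 0, so it lies in the complex subalgebra spanned by 1 and i.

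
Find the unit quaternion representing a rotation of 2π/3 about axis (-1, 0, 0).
0.5 - 0.866i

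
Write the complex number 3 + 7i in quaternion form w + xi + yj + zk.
3 + 7i + 0j + 0k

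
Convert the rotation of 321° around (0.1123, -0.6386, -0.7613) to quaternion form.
-0.9426 + 0.0375i - 0.2132j - 0.2541k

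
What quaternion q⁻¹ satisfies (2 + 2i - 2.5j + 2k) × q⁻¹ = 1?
0.1096 - 0.1096i + 0.137j - 0.1096k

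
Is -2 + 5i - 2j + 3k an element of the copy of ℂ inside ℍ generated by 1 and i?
No. The quaternion -2 + 5i - 2j + 3k has j-coefficient y = -2 and k-coefficient z = 3, not both zero, so it does not lie in the complex subalgebra spanned by 1 and i.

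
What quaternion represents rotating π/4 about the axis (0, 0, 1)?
0.9239 + 0.3827k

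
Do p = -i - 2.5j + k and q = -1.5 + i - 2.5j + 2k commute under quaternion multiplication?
No: pq = -7.25 - i + 6.75j + 3.5k ≠ -7.25 + 4i + 0.75j - 6.5k = qp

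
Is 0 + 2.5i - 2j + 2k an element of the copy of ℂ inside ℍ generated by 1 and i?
No. The quaternion 2.5i - 2j + 2k has j-coefficient y = -2 and k-coefficient z = 2, not both zero, so it does not lie in the complex subalgebra spanned by 1 and i.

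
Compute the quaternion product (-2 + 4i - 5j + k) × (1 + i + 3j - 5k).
14 + 24i + 10j + 28k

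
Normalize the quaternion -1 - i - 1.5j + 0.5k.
-0.4714 - 0.4714i - 0.7071j + 0.2357k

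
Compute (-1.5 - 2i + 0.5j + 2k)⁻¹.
-0.1429 + 0.1905i - 0.0476j - 0.1905k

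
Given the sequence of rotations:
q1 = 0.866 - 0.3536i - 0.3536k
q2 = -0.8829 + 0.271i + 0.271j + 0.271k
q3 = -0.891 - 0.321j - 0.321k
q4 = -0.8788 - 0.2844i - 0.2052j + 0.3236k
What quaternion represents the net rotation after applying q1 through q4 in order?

q2 · q1 = -0.5729 + 0.4511i + 0.2347j + 0.6427k
q3 · q2 · q1 = 0.7921 - 0.5329i - 0.17j - 0.2439k
q4 · q3 · q2 · q1 = -0.8036 + 0.3481i - 0.255j + 0.4097k
-0.8036 + 0.3481i - 0.255j + 0.4097k


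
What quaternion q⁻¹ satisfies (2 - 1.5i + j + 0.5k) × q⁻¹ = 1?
0.2667 + 0.2i - 0.1333j - 0.0667k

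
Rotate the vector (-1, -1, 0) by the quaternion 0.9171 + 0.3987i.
(-1, -0.682, -0.731)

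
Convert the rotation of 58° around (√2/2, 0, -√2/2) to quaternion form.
0.8746 + 0.3428i - 0.3428k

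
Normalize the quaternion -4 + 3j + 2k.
-0.7428 + 0.5571j + 0.3714k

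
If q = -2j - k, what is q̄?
2j + k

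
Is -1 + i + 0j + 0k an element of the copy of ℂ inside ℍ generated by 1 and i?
Yes. The quaternion -1 + i has j- and k-coefficients y = z = 0, so it lies in the complex subalgebra spanned by 1 and i.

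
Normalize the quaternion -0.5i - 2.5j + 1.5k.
-0.169i - 0.8452j + 0.5071k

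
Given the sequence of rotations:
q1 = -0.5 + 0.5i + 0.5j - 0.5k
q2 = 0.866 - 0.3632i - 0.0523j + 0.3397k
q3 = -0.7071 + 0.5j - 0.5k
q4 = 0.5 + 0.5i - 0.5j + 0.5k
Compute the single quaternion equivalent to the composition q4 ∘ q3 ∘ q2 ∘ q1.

q2 · q1 = -0.0554 + 0.4709i + 0.4474j - 0.7583k
q3 · q2 · q1 = -0.5637 - 0.4884i - 0.5795j + 0.3284k
q4 · q3 · q2 · q1 = -0.4916 - 0.4005i - 0.4163j - 0.6516k
-0.4916 - 0.4005i - 0.4163j - 0.6516k


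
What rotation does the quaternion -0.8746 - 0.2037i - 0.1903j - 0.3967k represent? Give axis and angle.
axis = (-0.4201, -0.3925, -0.8182), θ = 302°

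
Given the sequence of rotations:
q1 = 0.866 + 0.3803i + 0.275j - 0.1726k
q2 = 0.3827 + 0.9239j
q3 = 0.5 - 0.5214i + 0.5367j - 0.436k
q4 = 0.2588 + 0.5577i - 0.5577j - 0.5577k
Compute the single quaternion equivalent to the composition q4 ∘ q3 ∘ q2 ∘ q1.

q2 · q1 = 0.0773 - 0.0139i + 0.9053j - 0.4174k
q3 · q2 · q1 = -0.6365 + 0.1234i + 0.2826j - 0.707k
q4 · q3 · q2 · q1 = -0.4702 + 0.2289i + 0.7536j + 0.3984k
-0.4702 + 0.2289i + 0.7536j + 0.3984k


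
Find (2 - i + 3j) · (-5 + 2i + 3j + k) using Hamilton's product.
-17 + 12i - 8j - 7k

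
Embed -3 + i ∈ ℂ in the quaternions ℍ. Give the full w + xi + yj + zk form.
-3 + i + 0j + 0k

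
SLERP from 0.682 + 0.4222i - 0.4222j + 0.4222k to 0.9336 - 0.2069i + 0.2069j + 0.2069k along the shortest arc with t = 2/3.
0.9488 + 0.0119i - 0.0119j + 0.3153k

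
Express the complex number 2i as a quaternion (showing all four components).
0 + 2i + 0j + 0k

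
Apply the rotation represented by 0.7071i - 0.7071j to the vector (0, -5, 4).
(5, 0, -4)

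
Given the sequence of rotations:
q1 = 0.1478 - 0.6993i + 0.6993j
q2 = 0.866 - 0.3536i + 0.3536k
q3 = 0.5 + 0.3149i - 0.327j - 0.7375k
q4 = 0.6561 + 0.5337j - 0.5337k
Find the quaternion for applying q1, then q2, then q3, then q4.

q2 · q1 = -0.1193 - 0.9051i + 0.3583j - 0.195k
q3 · q2 · q1 = 0.1987 - 0.1621i + 0.9471j - 0.1927k
q4 · q3 · q2 · q1 = -0.4779 + 0.2963i + 0.814j - 0.146k
-0.4779 + 0.2963i + 0.814j - 0.146k


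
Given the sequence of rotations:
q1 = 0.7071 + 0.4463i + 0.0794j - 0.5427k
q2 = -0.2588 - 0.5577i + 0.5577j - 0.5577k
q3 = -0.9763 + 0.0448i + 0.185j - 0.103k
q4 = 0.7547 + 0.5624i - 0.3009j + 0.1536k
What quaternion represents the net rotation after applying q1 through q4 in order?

q2 · q1 = -0.281 - 0.7682i - 0.1778j - 0.5471k
q3 · q2 · q1 = 0.2853 + 0.6179i + 0.2252j + 0.6972k
q4 · q3 · q2 · q1 = -0.1715 + 0.3824i - 0.2131j + 0.8826k
-0.1715 + 0.3824i - 0.2131j + 0.8826k


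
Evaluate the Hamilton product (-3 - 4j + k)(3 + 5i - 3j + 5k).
-26 - 32i + 2j + 8k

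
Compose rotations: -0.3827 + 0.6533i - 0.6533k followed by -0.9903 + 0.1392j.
0.379 - 0.7379i - 0.0533j + 0.556k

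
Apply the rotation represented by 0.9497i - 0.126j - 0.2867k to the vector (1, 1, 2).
(-0.525, -1.063, -2.144)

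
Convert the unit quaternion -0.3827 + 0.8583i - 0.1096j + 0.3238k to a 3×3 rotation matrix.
[[0.7663, 0.0597, 0.6397], [-0.436, -0.6831, 0.586], [0.4719, -0.7279, -0.4974]]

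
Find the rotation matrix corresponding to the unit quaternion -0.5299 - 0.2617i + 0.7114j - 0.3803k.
[[-0.3014, -0.7754, -0.5549], [0.0307, 0.5738, -0.8184], [0.953, -0.2637, -0.1492]]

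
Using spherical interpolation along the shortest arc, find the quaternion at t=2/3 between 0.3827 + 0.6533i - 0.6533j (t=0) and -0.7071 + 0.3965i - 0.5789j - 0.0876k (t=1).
-0.384 + 0.5773i - 0.7175j - 0.0673k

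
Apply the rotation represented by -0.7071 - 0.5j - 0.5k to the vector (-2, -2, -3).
(-0.707, -3.914, -1.086)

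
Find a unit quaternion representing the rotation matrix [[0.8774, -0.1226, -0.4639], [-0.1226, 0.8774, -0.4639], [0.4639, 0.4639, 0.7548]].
0.9367 + 0.2476i - 0.2476j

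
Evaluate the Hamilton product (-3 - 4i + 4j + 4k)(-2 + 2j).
-2 - 14j - 16k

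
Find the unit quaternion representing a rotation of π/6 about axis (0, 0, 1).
0.9659 + 0.2588k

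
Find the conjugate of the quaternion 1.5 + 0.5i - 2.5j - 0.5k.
1.5 - 0.5i + 2.5j + 0.5k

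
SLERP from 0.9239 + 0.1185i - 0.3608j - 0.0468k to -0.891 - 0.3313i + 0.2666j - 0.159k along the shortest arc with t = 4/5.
0.9048 + 0.2907i - 0.2879j + 0.1184k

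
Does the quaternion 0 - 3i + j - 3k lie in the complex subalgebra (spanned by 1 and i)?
No. The quaternion -3i + j - 3k has j-coefficient y = 1 and k-coefficient z = -3, not both zero, so it does not lie in the complex subalgebra spanned by 1 and i.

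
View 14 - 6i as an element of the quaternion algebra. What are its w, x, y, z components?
14 - 6i + 0j + 0k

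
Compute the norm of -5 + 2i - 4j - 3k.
√54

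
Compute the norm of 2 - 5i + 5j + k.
√55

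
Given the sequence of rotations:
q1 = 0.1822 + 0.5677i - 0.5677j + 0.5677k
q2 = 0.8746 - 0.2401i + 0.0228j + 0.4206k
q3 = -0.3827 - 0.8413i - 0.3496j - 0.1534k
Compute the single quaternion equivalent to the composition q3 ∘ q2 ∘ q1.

q2 · q1 = 0.0698 + 0.7045i - 0.1173j + 0.6965k
q3 · q2 · q1 = 0.6318 - 0.5898i + 0.4984j + 0.0677k
0.6318 - 0.5898i + 0.4984j + 0.0677k


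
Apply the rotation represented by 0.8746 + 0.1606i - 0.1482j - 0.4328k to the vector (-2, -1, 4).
(-3.465, 0.425, 2.968)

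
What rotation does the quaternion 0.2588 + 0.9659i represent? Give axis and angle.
axis = (1, 0, 0), θ = 5π/6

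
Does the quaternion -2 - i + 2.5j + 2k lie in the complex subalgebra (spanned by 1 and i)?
No. The quaternion -2 - i + 2.5j + 2k has j-coefficient y = 2.5 and k-coefficient z = 2, not both zero, so it does not lie in the complex subalgebra spanned by 1 and i.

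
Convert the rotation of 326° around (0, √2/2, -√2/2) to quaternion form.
-0.9563 + 0.2067j - 0.2067k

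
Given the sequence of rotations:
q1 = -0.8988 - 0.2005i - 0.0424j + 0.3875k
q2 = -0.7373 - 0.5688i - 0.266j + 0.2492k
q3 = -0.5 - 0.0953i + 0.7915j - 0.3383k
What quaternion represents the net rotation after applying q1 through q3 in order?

q2 · q1 = 0.4408 + 0.5666i + 0.4408j - 0.5389k
q3 · q2 · q1 = -0.6976 - 0.6027i - 0.1145j - 0.3701k
-0.6976 - 0.6027i - 0.1145j - 0.3701k


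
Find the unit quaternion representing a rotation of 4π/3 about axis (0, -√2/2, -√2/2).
-0.5 - 0.6124j - 0.6124k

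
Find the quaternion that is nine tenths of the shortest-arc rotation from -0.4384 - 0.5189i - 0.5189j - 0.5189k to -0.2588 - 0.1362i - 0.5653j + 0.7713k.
-0.3184 - 0.2106i - 0.6299j + 0.6764k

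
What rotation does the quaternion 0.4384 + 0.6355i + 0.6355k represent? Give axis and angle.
axis = (√2/2, 0, √2/2), θ = 128°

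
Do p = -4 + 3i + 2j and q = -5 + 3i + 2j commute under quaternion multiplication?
Yes: pq = qp = 7 - 27i - 18j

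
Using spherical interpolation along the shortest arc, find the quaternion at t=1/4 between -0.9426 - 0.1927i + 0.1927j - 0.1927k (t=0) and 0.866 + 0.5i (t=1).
-0.9389 - 0.275i + 0.1464j - 0.1464k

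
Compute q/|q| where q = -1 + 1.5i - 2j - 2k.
-0.2981 + 0.4472i - 0.5963j - 0.5963k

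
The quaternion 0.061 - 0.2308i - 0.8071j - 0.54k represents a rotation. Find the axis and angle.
axis = (-0.2312, -0.8086, -0.541), θ = 173°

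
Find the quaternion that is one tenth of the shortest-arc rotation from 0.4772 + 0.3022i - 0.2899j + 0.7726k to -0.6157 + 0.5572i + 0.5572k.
0.3729 + 0.3612i - 0.2759j + 0.8089k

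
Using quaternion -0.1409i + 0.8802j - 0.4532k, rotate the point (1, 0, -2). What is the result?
(-1.216, 1.348, 1.306)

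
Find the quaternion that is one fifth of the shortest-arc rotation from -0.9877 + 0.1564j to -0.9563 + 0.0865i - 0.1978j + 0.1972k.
-0.9953 + 0.0178i + 0.0858j + 0.0406k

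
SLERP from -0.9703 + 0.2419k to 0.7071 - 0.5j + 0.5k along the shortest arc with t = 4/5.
-0.8272 + 0.4246j - 0.368k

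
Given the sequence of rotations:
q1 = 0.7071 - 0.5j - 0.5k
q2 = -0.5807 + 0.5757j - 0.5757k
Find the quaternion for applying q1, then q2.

q2 · q1 = -0.4106 - 0.5757i + 0.6974j - 0.1167k
-0.4106 - 0.5757i + 0.6974j - 0.1167k


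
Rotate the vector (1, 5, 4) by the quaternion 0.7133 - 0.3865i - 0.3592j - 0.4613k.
(4.372, 4.529, 1.542)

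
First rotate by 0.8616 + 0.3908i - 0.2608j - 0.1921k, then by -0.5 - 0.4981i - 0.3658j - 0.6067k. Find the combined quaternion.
-0.4481 - 0.7125i - 0.5176j - 0.1538k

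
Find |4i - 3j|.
5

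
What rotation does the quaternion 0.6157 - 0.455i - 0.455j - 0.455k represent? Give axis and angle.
axis = (-√3/3, -√3/3, -√3/3), θ = 104°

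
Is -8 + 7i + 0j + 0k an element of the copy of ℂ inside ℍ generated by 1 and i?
Yes. The quaternion -8 + 7i has j- and k-coefficients y = z = 0, so it lies in the complex subalgebra spanned by 1 and i.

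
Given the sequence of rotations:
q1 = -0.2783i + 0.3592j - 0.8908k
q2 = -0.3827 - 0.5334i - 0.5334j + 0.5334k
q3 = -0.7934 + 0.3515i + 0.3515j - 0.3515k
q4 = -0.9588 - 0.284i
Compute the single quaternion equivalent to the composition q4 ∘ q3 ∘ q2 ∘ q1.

q2 · q1 = 0.5183 + 0.3901i - 0.7611j + 0.0009k
q3 · q2 · q1 = -0.2805 - 0.3945i + 0.6486j - 0.5875k
q4 · q3 · q2 · q1 = 0.1569 + 0.4579i - 0.7887j + 0.3791k
0.1569 + 0.4579i - 0.7887j + 0.3791k


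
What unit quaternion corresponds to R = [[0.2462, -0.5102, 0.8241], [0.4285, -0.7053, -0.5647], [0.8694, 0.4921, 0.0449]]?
0.3827 + 0.6904i - 0.0296j + 0.6132k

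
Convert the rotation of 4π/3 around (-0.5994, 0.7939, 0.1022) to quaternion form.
-0.5 - 0.5191i + 0.6875j + 0.0885k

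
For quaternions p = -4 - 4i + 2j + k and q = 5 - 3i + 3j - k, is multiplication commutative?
No: pq = -37 - 13i - 9j + 3k ≠ -37 - 3i + 5j + 15k = qp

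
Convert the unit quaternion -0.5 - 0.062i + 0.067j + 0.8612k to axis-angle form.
axis = (-0.0716, 0.0774, 0.9944), θ = 4π/3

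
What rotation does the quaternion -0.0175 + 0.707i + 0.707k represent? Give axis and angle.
axis = (√2/2, 0, √2/2), θ = 182°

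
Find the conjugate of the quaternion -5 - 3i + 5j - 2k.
-5 + 3i - 5j + 2k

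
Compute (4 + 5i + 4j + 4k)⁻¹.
0.0548 - 0.0685i - 0.0548j - 0.0548k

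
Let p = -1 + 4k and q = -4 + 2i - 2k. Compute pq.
12 - 2i + 8j - 14k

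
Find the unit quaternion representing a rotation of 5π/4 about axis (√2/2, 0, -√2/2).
-0.3827 + 0.6533i - 0.6533k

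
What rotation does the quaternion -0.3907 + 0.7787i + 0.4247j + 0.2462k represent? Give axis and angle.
axis = (0.8459, 0.4614, 0.2675), θ = 226°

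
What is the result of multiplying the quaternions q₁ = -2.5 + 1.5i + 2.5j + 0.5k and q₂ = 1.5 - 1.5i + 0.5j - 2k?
-1.75 + 0.75i + 4.75j + 10.25k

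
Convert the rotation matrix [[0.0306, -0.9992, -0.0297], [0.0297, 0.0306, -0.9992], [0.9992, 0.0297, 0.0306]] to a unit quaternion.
0.5224 + 0.4923i - 0.4923j + 0.4923k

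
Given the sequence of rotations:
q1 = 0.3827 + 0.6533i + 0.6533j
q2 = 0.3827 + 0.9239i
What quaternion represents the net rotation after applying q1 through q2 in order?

q2 · q1 = -0.4571 + 0.6036i + 0.25j + 0.6036k
-0.4571 + 0.6036i + 0.25j + 0.6036k


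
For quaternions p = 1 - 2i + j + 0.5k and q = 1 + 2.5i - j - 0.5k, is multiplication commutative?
No: pq = 7.25 + 0.5i + 0.25j - 0.5k ≠ 7.25 + 0.5i - 0.25j + 0.5k = qp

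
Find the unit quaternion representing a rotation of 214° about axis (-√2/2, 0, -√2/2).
-0.2924 - 0.6762i - 0.6762k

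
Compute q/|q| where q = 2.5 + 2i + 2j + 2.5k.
0.5522 + 0.4417i + 0.4417j + 0.5522k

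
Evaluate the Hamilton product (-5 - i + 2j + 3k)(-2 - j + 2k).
6 + 9i + 3j - 15k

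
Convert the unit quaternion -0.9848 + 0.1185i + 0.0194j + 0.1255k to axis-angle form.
axis = (0.6822, 0.1117, 0.7225), θ = 340°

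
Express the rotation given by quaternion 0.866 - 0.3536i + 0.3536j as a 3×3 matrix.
[[0.7499, -0.2501, 0.6124], [-0.2501, 0.7499, 0.6124], [-0.6124, -0.6124, 0.4999]]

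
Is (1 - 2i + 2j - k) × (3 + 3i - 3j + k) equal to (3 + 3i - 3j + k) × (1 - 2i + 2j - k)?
No: pq = 16 - 4i + 2j - 2k ≠ 16 - 2i + 4j - 2k = qp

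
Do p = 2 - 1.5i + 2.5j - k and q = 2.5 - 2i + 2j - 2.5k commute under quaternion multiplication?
No: pq = -5.5 - 12i + 8.5j - 5.5k ≠ -5.5 - 3.5i + 12j - 9.5k = qp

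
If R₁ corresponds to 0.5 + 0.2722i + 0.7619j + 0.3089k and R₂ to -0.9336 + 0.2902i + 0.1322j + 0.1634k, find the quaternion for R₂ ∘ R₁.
-0.697 - 0.1927i - 0.6904j - 0.0216k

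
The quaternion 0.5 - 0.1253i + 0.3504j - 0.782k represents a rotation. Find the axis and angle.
axis = (-0.1447, 0.4046, -0.903), θ = 2π/3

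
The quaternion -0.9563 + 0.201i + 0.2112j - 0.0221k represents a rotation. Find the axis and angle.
axis = (0.6874, 0.7223, -0.0756), θ = 326°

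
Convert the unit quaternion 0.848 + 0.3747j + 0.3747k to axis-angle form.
axis = (0, √2/2, √2/2), θ = 64°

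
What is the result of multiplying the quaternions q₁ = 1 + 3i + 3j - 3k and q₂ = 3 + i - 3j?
9 + i + 3j - 21k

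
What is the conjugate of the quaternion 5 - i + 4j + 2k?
5 + i - 4j - 2k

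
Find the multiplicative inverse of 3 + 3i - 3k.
0.1111 - 0.1111i + 0.1111k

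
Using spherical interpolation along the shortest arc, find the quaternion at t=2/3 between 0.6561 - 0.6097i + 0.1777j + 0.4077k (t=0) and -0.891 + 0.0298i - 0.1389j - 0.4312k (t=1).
0.8498 - 0.2367i + 0.1592j + 0.4432k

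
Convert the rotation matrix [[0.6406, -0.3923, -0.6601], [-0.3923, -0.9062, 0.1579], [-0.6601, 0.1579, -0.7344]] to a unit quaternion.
0.9057i - 0.2166j - 0.3644k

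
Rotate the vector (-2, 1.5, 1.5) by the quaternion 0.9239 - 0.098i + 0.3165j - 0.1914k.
(-0.082, 2.283, 1.812)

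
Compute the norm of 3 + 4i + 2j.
√29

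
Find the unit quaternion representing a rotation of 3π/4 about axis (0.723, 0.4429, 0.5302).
0.3827 + 0.668i + 0.4092j + 0.4898k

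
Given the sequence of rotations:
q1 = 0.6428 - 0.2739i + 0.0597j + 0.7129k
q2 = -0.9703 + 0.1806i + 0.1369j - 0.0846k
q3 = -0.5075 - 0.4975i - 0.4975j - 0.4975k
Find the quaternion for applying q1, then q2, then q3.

q2 · q1 = -0.5221 + 0.4845i - 0.0755j - 0.6978k
q3 · q2 · q1 = 0.1213 + 0.3235i - 0.2901j + 0.8925k
0.1213 + 0.3235i - 0.2901j + 0.8925k


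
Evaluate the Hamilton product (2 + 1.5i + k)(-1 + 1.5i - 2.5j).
-4.25 + 4i - 3.5j - 4.75k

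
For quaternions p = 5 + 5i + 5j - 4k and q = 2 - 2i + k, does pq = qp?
No: pq = 24 + 5i + 13j + 7k ≠ 24 - 5i + 7j - 13k = qp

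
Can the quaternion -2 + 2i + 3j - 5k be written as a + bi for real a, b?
No. The quaternion -2 + 2i + 3j - 5k has j-coefficient y = 3 and k-coefficient z = -5, not both zero, so it does not lie in the complex subalgebra spanned by 1 and i.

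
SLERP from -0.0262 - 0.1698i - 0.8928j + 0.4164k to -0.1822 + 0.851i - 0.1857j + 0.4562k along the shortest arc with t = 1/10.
-0.0504 - 0.0456i - 0.8836j + 0.4632k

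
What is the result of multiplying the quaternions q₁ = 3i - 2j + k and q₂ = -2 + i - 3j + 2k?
-11 - 7i - j - 9k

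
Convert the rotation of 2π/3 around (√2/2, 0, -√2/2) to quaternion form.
0.5 + 0.6124i - 0.6124k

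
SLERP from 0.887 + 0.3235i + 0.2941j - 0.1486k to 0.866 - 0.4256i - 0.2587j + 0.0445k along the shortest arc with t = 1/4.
0.9713 + 0.1369i + 0.1621j - 0.1072k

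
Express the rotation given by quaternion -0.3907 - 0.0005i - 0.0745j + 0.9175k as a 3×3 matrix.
[[-0.6947, 0.717, 0.0573], [-0.7169, -0.6836, -0.1371], [-0.0591, -0.1363, 0.9889]]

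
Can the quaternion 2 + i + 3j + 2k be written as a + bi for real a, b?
No. The quaternion 2 + i + 3j + 2k has j-coefficient y = 3 and k-coefficient z = 2, not both zero, so it does not lie in the complex subalgebra spanned by 1 and i.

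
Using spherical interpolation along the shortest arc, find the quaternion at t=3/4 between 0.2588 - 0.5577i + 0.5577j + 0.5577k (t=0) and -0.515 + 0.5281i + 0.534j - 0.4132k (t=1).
0.5151 - 0.621i - 0.272j + 0.5244k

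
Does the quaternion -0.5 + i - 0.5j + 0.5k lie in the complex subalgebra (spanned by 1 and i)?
No. The quaternion -0.5 + i - 0.5j + 0.5k has j-coefficient y = -0.5 and k-coefficient z = 0.5, not both zero, so it does not lie in the complex subalgebra spanned by 1 and i.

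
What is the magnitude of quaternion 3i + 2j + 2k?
√17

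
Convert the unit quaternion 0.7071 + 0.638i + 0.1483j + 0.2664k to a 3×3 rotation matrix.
[[0.8141, -0.1875, 0.5497], [0.566, 0.044, -0.8232], [0.1302, 0.9813, 0.1419]]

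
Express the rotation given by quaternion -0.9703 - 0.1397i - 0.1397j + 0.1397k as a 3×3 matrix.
[[0.9219, 0.3101, 0.2321], [-0.2321, 0.9219, -0.3101], [-0.3101, 0.2321, 0.9219]]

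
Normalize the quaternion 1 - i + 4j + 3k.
0.1925 - 0.1925i + 0.7698j + 0.5774k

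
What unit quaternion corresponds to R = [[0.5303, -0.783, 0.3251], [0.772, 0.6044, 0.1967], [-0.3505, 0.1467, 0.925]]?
0.8746 - 0.0143i + 0.1931j + 0.4445k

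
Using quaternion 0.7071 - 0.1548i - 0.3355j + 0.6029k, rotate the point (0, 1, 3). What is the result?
(-2.732, -0.332, 1.557)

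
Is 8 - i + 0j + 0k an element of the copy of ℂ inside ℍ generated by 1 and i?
Yes. The quaternion 8 - i has j- and k-coefficients y = z = 0, so it lies in the complex subalgebra spanned by 1 and i.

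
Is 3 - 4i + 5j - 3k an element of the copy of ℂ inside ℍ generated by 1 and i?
No. The quaternion 3 - 4i + 5j - 3k has j-coefficient y = 5 and k-coefficient z = -3, not both zero, so it does not lie in the complex subalgebra spanned by 1 and i.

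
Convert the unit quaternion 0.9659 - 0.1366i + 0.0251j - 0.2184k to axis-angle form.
axis = (-0.5278, 0.097, -0.8438), θ = π/6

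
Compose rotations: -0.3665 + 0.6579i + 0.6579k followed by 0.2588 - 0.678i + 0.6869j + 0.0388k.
0.3257 + 0.8707i + 0.2198j - 0.2959k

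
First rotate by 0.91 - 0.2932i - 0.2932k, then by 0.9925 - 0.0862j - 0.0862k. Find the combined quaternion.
0.8779 - 0.2657i - 0.0532j - 0.3947k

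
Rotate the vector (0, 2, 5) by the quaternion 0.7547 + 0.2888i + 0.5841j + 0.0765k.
(5.073, -0.09, 1.805)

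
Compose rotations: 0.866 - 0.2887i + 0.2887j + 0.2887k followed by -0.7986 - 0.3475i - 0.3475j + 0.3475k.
-0.7919 - 0.271i - 0.5315j - 0.1303k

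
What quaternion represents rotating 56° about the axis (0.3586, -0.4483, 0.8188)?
0.8829 + 0.1684i - 0.2105j + 0.3844k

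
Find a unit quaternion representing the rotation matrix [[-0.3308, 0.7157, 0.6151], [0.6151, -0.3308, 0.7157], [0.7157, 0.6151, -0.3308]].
-0.0436 + 0.5768i + 0.5768j + 0.5768k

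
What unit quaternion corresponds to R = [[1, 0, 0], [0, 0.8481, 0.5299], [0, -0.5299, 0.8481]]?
0.9613 - 0.2756i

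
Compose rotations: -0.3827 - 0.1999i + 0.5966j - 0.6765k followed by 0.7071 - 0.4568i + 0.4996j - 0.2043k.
-0.7982 - 0.1826i - 0.0375j - 0.5728k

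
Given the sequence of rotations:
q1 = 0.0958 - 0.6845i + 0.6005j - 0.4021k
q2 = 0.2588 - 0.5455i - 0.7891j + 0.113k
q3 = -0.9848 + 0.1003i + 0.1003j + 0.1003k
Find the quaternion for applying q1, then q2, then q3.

q2 · q1 = 0.1707 + 0.02i - 0.2169j - 0.9609k
q3 · q2 · q1 = -0.052 - 0.0772i + 0.3291j + 0.9397k
-0.052 - 0.0772i + 0.3291j + 0.9397k


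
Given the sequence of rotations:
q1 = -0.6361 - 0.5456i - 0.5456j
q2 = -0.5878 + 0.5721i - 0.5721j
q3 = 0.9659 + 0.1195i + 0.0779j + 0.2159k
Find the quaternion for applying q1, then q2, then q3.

q2 · q1 = 0.3739 - 0.0432i + 0.6846j - 0.6243k
q3 · q2 · q1 = 0.4478 - 0.1935i + 0.7557j - 0.4371k
0.4478 - 0.1935i + 0.7557j - 0.4371k


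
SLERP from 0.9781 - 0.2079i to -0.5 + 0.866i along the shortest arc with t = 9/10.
0.5707 - 0.8211i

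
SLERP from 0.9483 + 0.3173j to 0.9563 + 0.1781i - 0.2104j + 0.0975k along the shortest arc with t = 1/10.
0.9636 + 0.0188i + 0.2664j + 0.0103k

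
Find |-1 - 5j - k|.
√27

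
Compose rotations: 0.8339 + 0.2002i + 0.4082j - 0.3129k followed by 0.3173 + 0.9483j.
-0.1225 - 0.2332i + 0.9203j - 0.2891k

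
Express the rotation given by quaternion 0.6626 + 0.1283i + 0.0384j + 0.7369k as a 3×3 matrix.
[[-0.089, -0.9667, 0.24], [0.9864, -0.119, -0.1134], [0.1382, 0.2266, 0.9641]]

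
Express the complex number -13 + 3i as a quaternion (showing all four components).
-13 + 3i + 0j + 0k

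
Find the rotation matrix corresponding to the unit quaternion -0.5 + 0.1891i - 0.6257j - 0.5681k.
[[-0.4285, -0.8047, 0.4108], [0.3315, 0.283, 0.9], [-0.8406, 0.5218, 0.1455]]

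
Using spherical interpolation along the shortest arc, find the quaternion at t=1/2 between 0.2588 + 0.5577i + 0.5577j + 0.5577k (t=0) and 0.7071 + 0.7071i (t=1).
0.5438 + 0.7121i + 0.314j + 0.314k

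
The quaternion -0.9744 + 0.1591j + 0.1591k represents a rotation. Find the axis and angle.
axis = (0, √2/2, √2/2), θ = 334°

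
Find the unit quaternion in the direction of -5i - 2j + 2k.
-0.8704i - 0.3482j + 0.3482k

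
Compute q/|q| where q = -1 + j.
-0.7071 + 0.7071j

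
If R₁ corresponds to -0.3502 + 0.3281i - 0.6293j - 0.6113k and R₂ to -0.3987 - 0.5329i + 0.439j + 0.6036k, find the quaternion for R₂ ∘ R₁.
0.9597 + 0.1673i - 0.0306j + 0.2237k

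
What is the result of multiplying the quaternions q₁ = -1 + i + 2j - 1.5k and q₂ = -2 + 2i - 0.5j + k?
2.5 - 2.75i - 7.5j - 2.5k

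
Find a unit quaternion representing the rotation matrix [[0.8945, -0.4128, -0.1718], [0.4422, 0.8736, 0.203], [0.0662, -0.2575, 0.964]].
0.9659 - 0.1192i - 0.0616j + 0.2213k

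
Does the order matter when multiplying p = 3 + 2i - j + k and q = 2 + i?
Yes: pq = 4 + 7i - j + 3k ≠ 4 + 7i - 3j + k = qp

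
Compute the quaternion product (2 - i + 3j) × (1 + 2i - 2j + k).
10 + 6i - 2k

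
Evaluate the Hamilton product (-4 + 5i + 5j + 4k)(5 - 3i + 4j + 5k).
-45 + 46i - 28j + 35k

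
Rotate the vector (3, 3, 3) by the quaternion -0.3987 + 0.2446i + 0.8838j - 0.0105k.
(-2.545, 4.492, -0.588)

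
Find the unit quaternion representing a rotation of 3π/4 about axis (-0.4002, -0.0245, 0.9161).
0.3827 - 0.3697i - 0.0226j + 0.8464k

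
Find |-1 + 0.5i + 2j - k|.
2.5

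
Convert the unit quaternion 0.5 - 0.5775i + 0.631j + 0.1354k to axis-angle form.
axis = (-0.6668, 0.7286, 0.1563), θ = 2π/3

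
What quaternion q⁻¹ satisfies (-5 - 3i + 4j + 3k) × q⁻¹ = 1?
-0.0847 + 0.0508i - 0.0678j - 0.0508k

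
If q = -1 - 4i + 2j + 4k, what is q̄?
-1 + 4i - 2j - 4k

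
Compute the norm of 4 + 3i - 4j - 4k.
√57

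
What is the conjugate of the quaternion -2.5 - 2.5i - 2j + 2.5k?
-2.5 + 2.5i + 2j - 2.5k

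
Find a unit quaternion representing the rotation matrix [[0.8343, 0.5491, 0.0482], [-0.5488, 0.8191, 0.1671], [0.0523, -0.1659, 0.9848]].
0.9537 - 0.0873i - 0.0011j - 0.2878k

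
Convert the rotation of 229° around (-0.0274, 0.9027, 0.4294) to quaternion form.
-0.4147 - 0.0249i + 0.8214j + 0.3907k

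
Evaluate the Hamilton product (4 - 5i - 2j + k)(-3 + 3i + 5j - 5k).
18 + 32i + 4j - 42k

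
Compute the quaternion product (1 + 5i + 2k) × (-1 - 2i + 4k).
1 - 7i - 24j + 2k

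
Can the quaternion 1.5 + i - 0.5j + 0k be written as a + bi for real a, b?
No. The quaternion 1.5 + i - 0.5j has j-coefficient y = -0.5 and k-coefficient z = 0, not both zero, so it does not lie in the complex subalgebra spanned by 1 and i.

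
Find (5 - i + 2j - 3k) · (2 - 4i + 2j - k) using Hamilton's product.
-1 - 18i + 25j - 5k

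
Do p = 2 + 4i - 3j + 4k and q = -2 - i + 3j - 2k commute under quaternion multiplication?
No: pq = 17 - 16i + 16j - 3k ≠ 17 - 4i + 8j - 21k = qp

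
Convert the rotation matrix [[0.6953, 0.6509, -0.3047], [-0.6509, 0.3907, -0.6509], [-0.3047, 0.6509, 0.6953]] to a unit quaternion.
0.8339 + 0.3903i - 0.3903k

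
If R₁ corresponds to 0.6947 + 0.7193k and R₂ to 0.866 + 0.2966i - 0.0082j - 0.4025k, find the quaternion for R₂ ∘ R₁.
0.8911 + 0.2001i - 0.219j + 0.3433k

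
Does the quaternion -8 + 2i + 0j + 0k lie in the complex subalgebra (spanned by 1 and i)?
Yes. The quaternion -8 + 2i has j- and k-coefficients y = z = 0, so it lies in the complex subalgebra spanned by 1 and i.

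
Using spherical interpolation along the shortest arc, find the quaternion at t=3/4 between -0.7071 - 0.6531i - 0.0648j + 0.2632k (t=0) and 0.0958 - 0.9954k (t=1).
-0.3087 - 0.2102i - 0.0209j + 0.9274k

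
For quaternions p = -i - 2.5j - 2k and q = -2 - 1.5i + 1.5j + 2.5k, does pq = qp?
No: pq = 7.25 - 1.25i + 10.5j - 1.25k ≠ 7.25 + 5.25i - 0.5j + 9.25k = qp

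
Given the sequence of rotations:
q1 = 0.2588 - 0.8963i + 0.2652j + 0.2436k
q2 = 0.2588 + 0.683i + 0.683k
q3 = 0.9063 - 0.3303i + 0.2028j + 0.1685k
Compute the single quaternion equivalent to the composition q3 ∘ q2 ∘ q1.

q2 · q1 = 0.5128 - 0.2363i - 0.7099j + 0.4209k
q3 · q2 · q1 = 0.4597 - 0.1786i - 0.4402j + 0.7503k
0.4597 - 0.1786i - 0.4402j + 0.7503k


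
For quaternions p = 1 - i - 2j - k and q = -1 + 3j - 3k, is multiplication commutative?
No: pq = 2 + 10i + 2j - 5k ≠ 2 - 8i + 8j + k = qp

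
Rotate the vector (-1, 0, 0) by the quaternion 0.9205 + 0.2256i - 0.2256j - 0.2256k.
(-0.796, 0.517, -0.314)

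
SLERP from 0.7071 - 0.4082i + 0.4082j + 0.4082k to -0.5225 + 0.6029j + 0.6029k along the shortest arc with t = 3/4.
-0.2135 - 0.1456i + 0.6831j + 0.6831k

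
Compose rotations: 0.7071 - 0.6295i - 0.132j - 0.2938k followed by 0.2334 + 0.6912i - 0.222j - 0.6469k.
0.3808 + 0.3217i + 0.4225j - 0.757k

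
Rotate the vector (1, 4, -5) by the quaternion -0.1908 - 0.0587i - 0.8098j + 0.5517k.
(-0.919, 6.002, -2.266)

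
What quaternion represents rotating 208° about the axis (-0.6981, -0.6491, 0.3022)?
-0.2419 - 0.6774i - 0.6298j + 0.2932k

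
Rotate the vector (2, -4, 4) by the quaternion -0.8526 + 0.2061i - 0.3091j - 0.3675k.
(5.596, 0.733, 2.036)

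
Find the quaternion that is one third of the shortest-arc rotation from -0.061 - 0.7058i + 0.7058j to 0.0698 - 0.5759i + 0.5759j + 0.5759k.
-0.0175 - 0.6922i + 0.6922j + 0.2037k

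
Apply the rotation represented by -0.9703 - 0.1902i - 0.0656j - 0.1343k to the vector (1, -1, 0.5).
(1.28, -0.782, -0.003)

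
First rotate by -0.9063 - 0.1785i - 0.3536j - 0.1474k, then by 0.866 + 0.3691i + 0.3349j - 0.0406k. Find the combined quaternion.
-0.6065 - 0.5528i - 0.5481j - 0.1616k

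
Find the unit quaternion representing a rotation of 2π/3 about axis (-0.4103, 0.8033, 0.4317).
0.5 - 0.3553i + 0.6957j + 0.3739k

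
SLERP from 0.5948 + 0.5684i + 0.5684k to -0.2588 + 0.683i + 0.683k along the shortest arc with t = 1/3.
0.3311 + 0.6672i + 0.6672k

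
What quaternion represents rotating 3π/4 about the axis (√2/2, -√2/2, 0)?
0.3827 + 0.6533i - 0.6533j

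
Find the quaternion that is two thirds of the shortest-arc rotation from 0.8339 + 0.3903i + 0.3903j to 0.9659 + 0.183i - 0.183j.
0.9642 + 0.2649i + 0.0115j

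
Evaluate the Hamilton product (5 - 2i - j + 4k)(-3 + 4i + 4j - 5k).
17 + 15i + 29j - 41k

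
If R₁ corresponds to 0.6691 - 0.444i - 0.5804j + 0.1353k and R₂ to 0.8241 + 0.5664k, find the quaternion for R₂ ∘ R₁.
0.4748 - 0.0372i - 0.7298j + 0.4905k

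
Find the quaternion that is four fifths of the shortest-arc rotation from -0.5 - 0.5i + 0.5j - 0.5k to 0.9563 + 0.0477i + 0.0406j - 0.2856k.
-0.9731 - 0.171i + 0.0931j + 0.1232k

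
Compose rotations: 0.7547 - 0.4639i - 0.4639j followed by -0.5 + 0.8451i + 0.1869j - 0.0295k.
0.1014 + 0.8561i + 0.3867j - 0.3276k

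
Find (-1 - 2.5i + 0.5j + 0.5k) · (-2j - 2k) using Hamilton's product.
2 - 3j + 7k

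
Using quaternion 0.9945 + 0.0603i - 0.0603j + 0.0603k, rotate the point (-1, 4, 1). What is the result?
(-1.607, 3.702, 1.309)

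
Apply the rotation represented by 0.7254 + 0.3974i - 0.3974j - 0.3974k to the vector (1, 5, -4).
(5.241, 1.992, 3.25)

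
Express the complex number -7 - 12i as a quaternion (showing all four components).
-7 - 12i + 0j + 0k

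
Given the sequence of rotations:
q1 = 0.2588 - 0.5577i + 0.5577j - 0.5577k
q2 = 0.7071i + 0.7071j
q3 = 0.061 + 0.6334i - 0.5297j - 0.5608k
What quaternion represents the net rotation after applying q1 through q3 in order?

q2 · q1 = -0.2114i + 0.5773j + 0.7887k
q3 · q2 · q1 = 0.882 - 0.1069i - 0.3458j + 0.3018k
0.882 - 0.1069i - 0.3458j + 0.3018k


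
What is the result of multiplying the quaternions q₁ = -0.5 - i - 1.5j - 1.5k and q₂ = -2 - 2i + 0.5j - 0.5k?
-1 + 4.5i + 5.25j - 0.25k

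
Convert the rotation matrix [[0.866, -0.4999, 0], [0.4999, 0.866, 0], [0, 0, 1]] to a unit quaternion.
0.9659 + 0.2588k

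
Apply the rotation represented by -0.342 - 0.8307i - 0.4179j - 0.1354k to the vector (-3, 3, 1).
(0.474, -4.066, 1.497)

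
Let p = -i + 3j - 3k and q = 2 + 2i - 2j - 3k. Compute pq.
-1 - 17i - 3j - 10k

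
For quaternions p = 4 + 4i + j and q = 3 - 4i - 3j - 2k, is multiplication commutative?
No: pq = 31 - 6i - j - 16k ≠ 31 - 2i - 17j = qp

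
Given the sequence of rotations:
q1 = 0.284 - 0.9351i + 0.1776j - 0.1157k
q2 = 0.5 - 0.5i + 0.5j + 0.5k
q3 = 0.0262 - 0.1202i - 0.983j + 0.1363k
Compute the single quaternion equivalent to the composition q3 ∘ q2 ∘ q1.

q2 · q1 = -0.3565 - 0.7562i - 0.2946j + 0.4629k
q3 · q2 · q1 = -0.4529 - 0.3918i + 0.2953j - 0.7444k
-0.4529 - 0.3918i + 0.2953j - 0.7444k
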